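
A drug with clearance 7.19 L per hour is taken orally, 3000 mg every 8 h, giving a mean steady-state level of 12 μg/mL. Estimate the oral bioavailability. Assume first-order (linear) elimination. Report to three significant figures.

F·D/τ = CL·Css at steady state → F = CL·Css·τ / D.
F = 7.19 × 12 × 8 / 3000 = 0.230

0.230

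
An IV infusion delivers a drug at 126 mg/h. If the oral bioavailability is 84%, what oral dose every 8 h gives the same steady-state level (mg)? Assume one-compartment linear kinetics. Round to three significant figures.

To maintain the same Css, the systemic dosing rate must be unchanged: F·D/τ = infusion rate.
D = rate × τ / F = 126 × 8 / 0.84 = 1200 mg

1200 mg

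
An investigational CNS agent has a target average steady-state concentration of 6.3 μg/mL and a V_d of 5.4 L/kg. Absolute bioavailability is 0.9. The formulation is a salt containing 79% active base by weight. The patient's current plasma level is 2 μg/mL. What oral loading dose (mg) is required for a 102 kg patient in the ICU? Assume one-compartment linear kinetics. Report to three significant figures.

Vd = 5.4 L/kg × 102 kg = 550.8 L
Concentration deficit ΔC = 6.3 − 2 = 4.300 mg/L
LD = Vd × ΔC / F / S = 550.8 × 4.300 / 0.9 / 0.79 = 3331 mg

3330 mg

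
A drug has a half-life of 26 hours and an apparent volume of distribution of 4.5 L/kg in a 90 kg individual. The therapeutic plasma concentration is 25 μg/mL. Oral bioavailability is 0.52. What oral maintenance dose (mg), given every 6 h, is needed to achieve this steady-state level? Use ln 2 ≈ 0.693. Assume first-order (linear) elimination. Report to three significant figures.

3110 mg

Vd(total) = 90 kg × 4.5 L/kg = 405.0 L
k = 0.693/26 = 0.02665 h⁻¹, so CL = k·Vd = 0.02665 × 405.0 = 10.79 L/h
D = CL × Css × τ / F = 10.79 × 25 × 6 / 0.52 = 3113 mg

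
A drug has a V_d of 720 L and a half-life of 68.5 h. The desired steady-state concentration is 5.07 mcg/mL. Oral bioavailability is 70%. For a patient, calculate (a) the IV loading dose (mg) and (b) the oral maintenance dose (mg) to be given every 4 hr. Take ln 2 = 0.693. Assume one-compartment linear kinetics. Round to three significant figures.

LD = Vd × C = 720.0 × 5.07 = 3650 mg
CL = 0.693 × Vd / t½ = 0.693 × 720.0 / 68.5 = 7.284 L/h
D = CL × Css × τ / F = 7.284 × 5.07 × 4 / 0.7 = 211.0 mg

(a) 3650 mg; (b) 211 mg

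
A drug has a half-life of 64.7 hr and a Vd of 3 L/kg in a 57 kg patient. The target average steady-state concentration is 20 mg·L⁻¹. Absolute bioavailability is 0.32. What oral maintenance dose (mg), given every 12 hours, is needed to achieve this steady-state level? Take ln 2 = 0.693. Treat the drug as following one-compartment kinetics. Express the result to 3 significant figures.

1370 mg

Vd = 3 L/kg × 57 kg = 171.0 L
CL = 0.693 × Vd / t½ = 0.693 × 171.0 / 64.7 = 1.832 L/h
D = CL × Css × τ / F = 1.832 × 20 × 12 / 0.32 = 1374 mg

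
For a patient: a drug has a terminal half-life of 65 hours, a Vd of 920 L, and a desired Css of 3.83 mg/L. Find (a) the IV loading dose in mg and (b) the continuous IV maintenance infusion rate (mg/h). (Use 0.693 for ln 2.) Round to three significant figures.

(a) 3520 mg; (b) 37.6 mg/h

LD = Vd × C = 920.0 × 3.83 = 3524 mg
CL = 0.693 × Vd / t½ = 0.693 × 920.0 / 65 = 9.809 L/h
Infusion rate = CL × Css = 9.809 × 3.83 = 37.57 mg/h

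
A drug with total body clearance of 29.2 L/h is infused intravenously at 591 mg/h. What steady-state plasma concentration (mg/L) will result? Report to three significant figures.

Css = rate / CL = 591 / 29.20 = 20.24 mg/L

20.2 mg/L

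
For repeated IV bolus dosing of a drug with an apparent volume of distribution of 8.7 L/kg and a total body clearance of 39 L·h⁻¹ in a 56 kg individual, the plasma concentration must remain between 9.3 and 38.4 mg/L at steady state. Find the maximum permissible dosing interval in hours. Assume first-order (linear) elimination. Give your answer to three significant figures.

17.7 h

Vd(total) = 56 kg × 8.7 L/kg = 487.2 L
k = CL / Vd = 39.00 / 487.2 = 0.08005 h⁻¹
Between IV bolus doses, concentration decays as C = C₀·e^(−kτ), so C_peak/C_trough = e^(kτ).
τ_max = ln(C_peak/C_trough) / k = ln(38.4/9.3) / 0.08005 = 1.418 / 0.08005 = 17.71 h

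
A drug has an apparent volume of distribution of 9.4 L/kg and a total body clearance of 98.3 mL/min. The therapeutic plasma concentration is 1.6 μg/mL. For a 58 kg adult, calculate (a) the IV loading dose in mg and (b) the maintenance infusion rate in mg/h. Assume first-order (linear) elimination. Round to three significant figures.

Vd(total) = 58 kg × 9.4 L/kg = 545.2 L
LD = Vd · C_target = 545.2 × 1.6 = 872.3 mg
Convert clearance: 98.3 mL/min × 60 min/h ÷ 1000 mL/L = 5.898 L/h
Maintenance: replace elimination → rate = CL × Css = 5.898 × 1.6 = 9.437 mg/h

(a) 872 mg; (b) 9.44 mg/h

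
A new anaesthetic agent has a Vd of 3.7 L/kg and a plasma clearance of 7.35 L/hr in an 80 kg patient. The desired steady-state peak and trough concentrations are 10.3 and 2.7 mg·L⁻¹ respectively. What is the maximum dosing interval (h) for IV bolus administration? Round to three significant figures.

Total Vd = 3.7 × 80 = 296.0 L
k = CL / Vd = 7.350 / 296.0 = 0.02483 h⁻¹
Between IV bolus doses, concentration decays as C = C₀·e^(−kτ), so C_peak/C_trough = e^(kτ).
τ_max = ln(C_peak/C_trough) / k = ln(10.3/2.7) / 0.02483 = 1.339 / 0.02483 = 53.93 h

53.9 h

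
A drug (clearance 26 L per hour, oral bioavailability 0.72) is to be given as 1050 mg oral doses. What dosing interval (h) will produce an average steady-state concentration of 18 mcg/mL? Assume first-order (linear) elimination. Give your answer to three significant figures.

1.62 h

F·D/τ = CL·Css → τ = F·D / (CL·Css).
τ = 0.72 × 1050 / (26 × 18) = 1.615 h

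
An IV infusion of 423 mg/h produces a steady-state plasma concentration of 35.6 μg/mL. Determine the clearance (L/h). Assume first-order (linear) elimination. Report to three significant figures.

At steady state, infusion rate = CL × Css, so CL = rate / Css.
CL = 423 / 35.6 = 11.88 L/h

11.9 L/h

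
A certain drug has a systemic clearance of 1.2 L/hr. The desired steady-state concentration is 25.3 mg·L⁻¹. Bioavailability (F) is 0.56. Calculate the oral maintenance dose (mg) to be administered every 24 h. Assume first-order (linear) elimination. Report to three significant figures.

D = CL × Css × τ / F = 1.200 × 25.3 × 24 / 0.56 = 1301 mg

1300 mg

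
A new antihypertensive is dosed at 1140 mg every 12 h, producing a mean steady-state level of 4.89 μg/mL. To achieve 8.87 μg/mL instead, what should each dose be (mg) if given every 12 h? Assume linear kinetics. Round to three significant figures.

With linear kinetics, Css is proportional to dose rate (D/τ) at fixed clearance.
D₂ = D₁ × (Css,target / Css,current) = 1140 × 8.87/4.89 = 2068 mg

2070 mg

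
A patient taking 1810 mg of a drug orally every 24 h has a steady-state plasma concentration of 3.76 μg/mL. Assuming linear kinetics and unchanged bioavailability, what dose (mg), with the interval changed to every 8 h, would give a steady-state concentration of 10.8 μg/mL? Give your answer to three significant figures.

With linear kinetics, Css is proportional to dose rate (D/τ) at fixed clearance.
D₂ = D₁ × (Css,target / Css,current) × (τ₂/τ₁) = 1810 × (10.8/3.76) × (8/24) = 1733 mg

1730 mg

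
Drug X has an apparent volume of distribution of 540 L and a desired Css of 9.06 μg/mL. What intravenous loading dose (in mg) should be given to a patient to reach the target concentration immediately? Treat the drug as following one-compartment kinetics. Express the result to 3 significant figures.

The loading dose fills Vd to the target concentration.
LD = Vd × C = 540.0 × 9.060 = 4892 mg

4890 mg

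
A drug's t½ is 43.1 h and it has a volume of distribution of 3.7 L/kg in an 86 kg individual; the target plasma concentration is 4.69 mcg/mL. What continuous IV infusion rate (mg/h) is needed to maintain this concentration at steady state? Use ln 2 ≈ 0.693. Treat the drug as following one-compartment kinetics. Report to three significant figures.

24.0 mg/h

Vd(total) = 86 kg × 3.7 L/kg = 318.2 L
k = 0.693/43.1 = 0.01608 h⁻¹, so CL = k·Vd = 0.01608 × 318.2 = 5.117 L/h
Infusion rate = CL × Css = 5.117 × 4.69 = 24.00 mg/h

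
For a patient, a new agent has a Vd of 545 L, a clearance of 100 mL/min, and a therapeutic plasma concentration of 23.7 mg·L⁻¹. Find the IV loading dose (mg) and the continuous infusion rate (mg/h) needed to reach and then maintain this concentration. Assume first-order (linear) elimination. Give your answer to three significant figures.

(a) 12900 mg; (b) 142 mg/h

LD = Vd · C_target = 545.0 × 23.7 = 12920 mg
Convert clearance: 100 mL/min × 60 min/h ÷ 1000 mL/L = 6.000 L/h
Maintenance: replace elimination → rate = CL × Css = 6.000 × 23.7 = 142.2 mg/h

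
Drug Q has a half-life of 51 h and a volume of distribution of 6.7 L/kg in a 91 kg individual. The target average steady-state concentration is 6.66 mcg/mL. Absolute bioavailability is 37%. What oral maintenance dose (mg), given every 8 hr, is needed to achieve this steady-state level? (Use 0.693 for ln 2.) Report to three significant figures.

Total Vd = 6.7 × 91 = 609.7 L
CL = 0.693 × Vd / t½ = 0.693 × 609.7 / 51 = 8.285 L/h
D = CL × Css × τ / F = 8.285 × 6.66 × 8 / 0.37 = 1193 mg

1190 mg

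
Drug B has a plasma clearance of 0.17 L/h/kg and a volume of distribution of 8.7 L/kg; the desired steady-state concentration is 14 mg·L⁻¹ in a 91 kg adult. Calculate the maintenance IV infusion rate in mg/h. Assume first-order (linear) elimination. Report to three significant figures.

CL = 0.17 L/h/kg × 91 kg = 15.47 L/h
At steady state, infusion rate equals elimination rate: rate in = CL × Css.
Rate = CL × Css = 15.47 × 14 = 216.6 mg/h

217 mg/h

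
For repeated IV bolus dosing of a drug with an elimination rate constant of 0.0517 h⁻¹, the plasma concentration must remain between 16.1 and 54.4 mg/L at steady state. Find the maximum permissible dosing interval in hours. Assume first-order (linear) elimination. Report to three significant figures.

23.6 h

Between IV bolus doses, concentration decays as C = C₀·e^(−kτ), so C_peak/C_trough = e^(kτ).
τ_max = ln(C_peak/C_trough) / k = ln(54.4/16.1) / 0.05170 = 1.218 / 0.05170 = 23.56 h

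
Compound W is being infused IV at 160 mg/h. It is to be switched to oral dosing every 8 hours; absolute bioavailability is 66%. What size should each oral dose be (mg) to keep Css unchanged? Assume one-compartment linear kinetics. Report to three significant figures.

1940 mg

To maintain the same Css, the systemic dosing rate must be unchanged: F·D/τ = infusion rate.
D = rate × τ / F = 160 × 8 / 0.66 = 1939 mg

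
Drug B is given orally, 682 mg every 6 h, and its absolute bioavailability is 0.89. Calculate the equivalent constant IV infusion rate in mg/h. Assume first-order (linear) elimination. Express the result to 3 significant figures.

101 mg/h

Equivalent systemic input: infusion rate = F·D/τ.
Rate = 0.89 × 682 / 6 = 101.2 mg/h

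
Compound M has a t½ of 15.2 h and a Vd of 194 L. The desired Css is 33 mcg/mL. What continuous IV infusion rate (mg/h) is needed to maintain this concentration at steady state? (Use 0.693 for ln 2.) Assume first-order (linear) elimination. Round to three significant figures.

CL = 0.693 × Vd / t½ = 0.693 × 194.0 / 15.2 = 8.845 L/h
Infusion rate = CL × Css = 8.845 × 33 = 291.9 mg/h

292 mg/h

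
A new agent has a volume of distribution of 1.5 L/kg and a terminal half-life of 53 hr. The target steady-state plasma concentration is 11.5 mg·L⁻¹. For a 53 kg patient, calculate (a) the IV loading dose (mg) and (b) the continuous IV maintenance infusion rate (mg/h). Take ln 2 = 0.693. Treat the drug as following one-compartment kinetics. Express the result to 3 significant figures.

(a) 914 mg; (b) 12.0 mg/h

Total Vd = 1.5 × 53 = 79.50 L
LD = Vd × C = 79.50 × 11.5 = 914.3 mg
CL = 0.693 × Vd / t½ = 0.693 × 79.50 / 53 = 1.040 L/h
Infusion rate = CL × Css = 1.040 × 11.5 = 11.96 mg/h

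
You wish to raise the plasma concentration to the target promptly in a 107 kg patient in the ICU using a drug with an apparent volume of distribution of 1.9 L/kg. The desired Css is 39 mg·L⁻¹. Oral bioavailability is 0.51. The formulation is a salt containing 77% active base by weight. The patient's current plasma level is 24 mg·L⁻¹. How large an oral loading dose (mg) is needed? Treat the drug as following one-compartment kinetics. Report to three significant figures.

7770 mg

Vd = 1.9 L/kg × 107 kg = 203.3 L
The loading dose fills Vd to the target concentration.
Concentration deficit ΔC = 39 − 24 = 15.00 mg/L
LD = Vd × ΔC / F / S = 203.3 × 15.00 / 0.51 / 0.77 = 7765 mg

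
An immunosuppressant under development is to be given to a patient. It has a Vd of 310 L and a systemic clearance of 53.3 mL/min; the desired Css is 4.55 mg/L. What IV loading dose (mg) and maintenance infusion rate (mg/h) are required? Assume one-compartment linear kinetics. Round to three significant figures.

(a) 1410 mg; (b) 14.6 mg/h

LD = Vd · C_target = 310.0 × 4.55 = 1411 mg
CL = 53.3 mL/min = 53.3 × 0.06 = 3.198 L/h
Maintenance: replace elimination → rate = CL × Css = 3.198 × 4.55 = 14.55 mg/h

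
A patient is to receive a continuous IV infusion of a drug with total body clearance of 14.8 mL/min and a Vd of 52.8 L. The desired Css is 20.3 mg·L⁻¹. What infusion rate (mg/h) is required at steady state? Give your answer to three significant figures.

18.0 mg/h

CL = 14.8 mL/min = 14.8 × 0.06 = 0.8880 L/h
At steady state, infusion rate equals elimination rate: rate in = CL × Css.
Infusion rate = CL · Css = 0.8880 L/h × 20.3 mg/L = 18.03 mg/h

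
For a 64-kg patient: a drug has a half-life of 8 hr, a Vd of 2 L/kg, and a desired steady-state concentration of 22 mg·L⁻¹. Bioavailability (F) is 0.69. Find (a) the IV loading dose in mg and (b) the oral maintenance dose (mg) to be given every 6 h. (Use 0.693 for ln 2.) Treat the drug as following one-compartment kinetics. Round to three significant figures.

(a) 2820 mg; (b) 2120 mg

Vd(total) = 64 kg × 2 L/kg = 128.0 L
LD = Vd × C = 128.0 × 22 = 2816 mg
CL = 0.693 × Vd / t½ = 0.693 × 128.0 / 8 = 11.09 L/h
D = CL × Css × τ / F = 11.09 × 22 × 6 / 0.69 = 2122 mg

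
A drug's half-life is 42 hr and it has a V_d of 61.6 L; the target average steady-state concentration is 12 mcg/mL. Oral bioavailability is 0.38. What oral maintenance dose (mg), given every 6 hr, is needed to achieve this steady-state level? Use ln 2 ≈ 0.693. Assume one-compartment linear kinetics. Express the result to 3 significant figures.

193 mg

k = 0.693/42 = 0.01650 h⁻¹, so CL = k·Vd = 0.01650 × 61.60 = 1.016 L/h
D = CL × Css × τ / F = 1.016 × 12 × 6 / 0.38 = 192.5 mg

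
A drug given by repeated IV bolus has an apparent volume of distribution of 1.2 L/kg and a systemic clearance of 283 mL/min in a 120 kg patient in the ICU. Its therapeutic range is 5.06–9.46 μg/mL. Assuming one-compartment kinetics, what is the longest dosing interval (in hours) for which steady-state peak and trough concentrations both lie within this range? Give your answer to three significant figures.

5.31 h

Vd = 1.2 L/kg × 120 kg = 144.0 L
CL = 283 mL/min = 283 × 0.06 = 16.98 L/h
k = CL / Vd = 16.98 / 144.0 = 0.1179 h⁻¹
Between IV bolus doses, concentration decays as C = C₀·e^(−kτ), so C_peak/C_trough = e^(kτ).
τ_max = ln(C_peak/C_trough) / k = ln(9.46/5.06) / 0.1179 = 0.6257 / 0.1179 = 5.307 h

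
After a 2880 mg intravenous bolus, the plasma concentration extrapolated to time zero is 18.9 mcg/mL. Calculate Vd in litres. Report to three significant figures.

152 L

Immediately after an IV bolus, C₀ = Dose / Vd, so Vd = Dose / C₀.
Vd = 2880 / 18.9 = 152.4 L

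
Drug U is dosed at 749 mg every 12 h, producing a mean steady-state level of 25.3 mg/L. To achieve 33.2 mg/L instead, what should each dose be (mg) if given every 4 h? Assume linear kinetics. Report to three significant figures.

328 mg

With linear kinetics, Css is proportional to dose rate (D/τ) at fixed clearance.
D₂ = D₁ × (Css,target / Css,current) × (τ₂/τ₁) = 749 × (33.2/25.3) × (4/12) = 327.6 mg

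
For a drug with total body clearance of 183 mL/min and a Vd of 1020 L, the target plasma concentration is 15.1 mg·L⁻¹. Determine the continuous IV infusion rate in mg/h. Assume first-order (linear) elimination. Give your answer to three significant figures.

166 mg/h

Convert clearance: 183 mL/min × 60 min/h ÷ 1000 mL/L = 10.98 L/h
Infusion rate = CL · Css = 10.98 L/h × 15.1 mg/L = 165.8 mg/h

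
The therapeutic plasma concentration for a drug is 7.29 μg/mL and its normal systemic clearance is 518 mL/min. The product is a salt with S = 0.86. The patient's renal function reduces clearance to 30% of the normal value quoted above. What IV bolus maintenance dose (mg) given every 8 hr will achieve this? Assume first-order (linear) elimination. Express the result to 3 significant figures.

CL = 518 mL/min × 60/1000 = 31.08 L/h
Patient clearance = 0.3 × 31.08 = 9.324 L/h
At steady state, dose per interval replaces the amount cleared in that interval: S·D/τ = CL·Css.
D = CL × Css × τ / S = 9.324 × 7.29 × 8 / 0.86 = 632.3 mg

632 mg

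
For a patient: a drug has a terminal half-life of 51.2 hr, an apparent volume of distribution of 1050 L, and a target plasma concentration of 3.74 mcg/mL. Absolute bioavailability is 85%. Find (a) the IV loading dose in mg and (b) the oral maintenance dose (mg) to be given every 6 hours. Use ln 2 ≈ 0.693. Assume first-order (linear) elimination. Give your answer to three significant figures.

(a) 3930 mg; (b) 375 mg

LD = Vd × C = 1050 × 3.74 = 3927 mg
CL = 0.693 × Vd / t½ = 0.693 × 1050 / 51.2 = 14.21 L/h
D = CL × Css × τ / F = 14.21 × 3.74 × 6 / 0.85 = 375.1 mg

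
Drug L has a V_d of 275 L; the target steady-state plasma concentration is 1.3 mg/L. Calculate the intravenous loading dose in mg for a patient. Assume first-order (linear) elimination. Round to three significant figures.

358 mg

LD = Vd × C = 275.0 × 1.300 = 357.5 mg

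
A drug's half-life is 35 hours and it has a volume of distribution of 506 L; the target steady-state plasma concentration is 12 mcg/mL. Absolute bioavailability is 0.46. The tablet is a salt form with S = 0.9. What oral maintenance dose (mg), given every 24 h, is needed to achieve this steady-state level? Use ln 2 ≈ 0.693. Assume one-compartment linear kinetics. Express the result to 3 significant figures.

CL = 0.693 × Vd / t½ = 0.693 × 506.0 / 35 = 10.02 L/h
D = CL × Css × τ / F / S = 10.02 × 12 × 24 / 0.46 / 0.9 = 6970 mg

6970 mg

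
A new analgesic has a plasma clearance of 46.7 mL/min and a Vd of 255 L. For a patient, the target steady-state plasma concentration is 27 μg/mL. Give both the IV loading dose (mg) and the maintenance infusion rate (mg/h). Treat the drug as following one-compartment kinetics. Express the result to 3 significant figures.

Loading: fill Vd to C_target → 255.0 L × 27 mg/L = 6885 mg
CL = 46.7 mL/min = 46.7 × 0.06 = 2.802 L/h
Maintenance: replace elimination → rate = CL × Css = 2.802 × 27 = 75.65 mg/h

(a) 6890 mg; (b) 75.7 mg/h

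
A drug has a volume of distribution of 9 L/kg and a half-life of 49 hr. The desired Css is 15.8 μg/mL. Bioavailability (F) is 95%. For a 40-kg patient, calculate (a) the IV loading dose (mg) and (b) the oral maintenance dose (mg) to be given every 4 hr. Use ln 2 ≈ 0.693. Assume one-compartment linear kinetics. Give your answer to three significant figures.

Vd(total) = 40 kg × 9 L/kg = 360.0 L
LD = Vd × C = 360.0 × 15.8 = 5688 mg
CL = 0.693 × Vd / t½ = 0.693 × 360.0 / 49 = 5.091 L/h
D = CL × Css × τ / F = 5.091 × 15.8 × 4 / 0.95 = 338.7 mg

(a) 5690 mg; (b) 339 mg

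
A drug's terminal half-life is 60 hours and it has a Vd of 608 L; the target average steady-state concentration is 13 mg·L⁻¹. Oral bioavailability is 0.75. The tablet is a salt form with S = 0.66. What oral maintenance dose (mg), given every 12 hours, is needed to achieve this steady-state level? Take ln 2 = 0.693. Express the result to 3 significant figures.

2210 mg

k = 0.693/60 = 0.01155 h⁻¹, so CL = k·Vd = 0.01155 × 608.0 = 7.022 L/h
D = CL × Css × τ / F / S = 7.022 × 13 × 12 / 0.75 / 0.66 = 2213 mg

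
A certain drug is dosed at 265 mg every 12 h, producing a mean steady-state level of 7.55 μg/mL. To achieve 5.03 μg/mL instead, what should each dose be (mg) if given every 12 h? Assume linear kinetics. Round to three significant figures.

177 mg

For first-order elimination, Css ∝ F·D/(CL·τ); F and CL are unchanged, so Css ∝ D/τ.
D₂ = D₁ × (Css,target / Css,current) = 265 × 5.03/7.55 = 176.5 mg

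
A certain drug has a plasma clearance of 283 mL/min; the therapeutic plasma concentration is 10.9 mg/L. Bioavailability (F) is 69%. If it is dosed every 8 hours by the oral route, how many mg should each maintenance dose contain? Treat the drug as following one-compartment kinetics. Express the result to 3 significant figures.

2150 mg

Convert clearance: 283 mL/min × 60 min/h ÷ 1000 mL/L = 16.98 L/h
At steady state, dose per interval replaces the amount cleared in that interval: F·D/τ = CL·Css.
D = CL × Css × τ / F = 16.98 × 10.9 × 8 / 0.69 = 2146 mg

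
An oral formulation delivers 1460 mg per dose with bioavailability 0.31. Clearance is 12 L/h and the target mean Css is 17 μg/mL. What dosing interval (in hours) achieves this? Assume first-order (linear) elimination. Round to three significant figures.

F·D/τ = CL·Css → τ = F·D / (CL·Css).
τ = 0.31 × 1460 / (12 × 17) = 2.219 h

2.22 h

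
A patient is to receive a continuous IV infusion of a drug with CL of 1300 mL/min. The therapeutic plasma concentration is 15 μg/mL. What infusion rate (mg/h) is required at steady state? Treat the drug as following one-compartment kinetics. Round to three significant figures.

CL = 1300 mL/min × 60/1000 = 78.00 L/h
Infusion rate = CL · Css = 78.00 L/h × 15 mg/L = 1170 mg/h

1170 mg/h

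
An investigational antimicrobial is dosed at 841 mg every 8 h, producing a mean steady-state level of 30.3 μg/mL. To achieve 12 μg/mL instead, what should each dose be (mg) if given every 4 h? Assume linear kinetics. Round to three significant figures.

167 mg

With linear kinetics, Css is proportional to dose rate (D/τ) at fixed clearance.
D₂ = D₁ × (Css,target / Css,current) × (τ₂/τ₁) = 841 × (12/30.3) × (4/8) = 166.5 mg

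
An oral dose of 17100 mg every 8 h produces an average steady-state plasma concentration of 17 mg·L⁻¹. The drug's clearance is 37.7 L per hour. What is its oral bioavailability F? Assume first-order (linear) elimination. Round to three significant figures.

0.300

F·D/τ = CL·Css at steady state → F = CL·Css·τ / D.
F = 37.7 × 17 × 8 / 17100 = 0.300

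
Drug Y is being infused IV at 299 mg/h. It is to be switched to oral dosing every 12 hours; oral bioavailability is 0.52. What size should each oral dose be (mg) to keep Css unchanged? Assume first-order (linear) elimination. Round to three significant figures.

To maintain the same Css, the systemic dosing rate must be unchanged: F·D/τ = infusion rate.
D = rate × τ / F = 299 × 12 / 0.52 = 6900 mg

6900 mg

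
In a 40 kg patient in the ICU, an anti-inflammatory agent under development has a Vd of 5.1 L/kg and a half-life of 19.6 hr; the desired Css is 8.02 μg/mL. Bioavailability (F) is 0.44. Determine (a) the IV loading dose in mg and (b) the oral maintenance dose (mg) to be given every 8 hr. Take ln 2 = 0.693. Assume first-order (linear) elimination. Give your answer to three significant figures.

(a) 1640 mg; (b) 1050 mg

Total Vd = 5.1 × 40 = 204.0 L
LD = Vd × C = 204.0 × 8.02 = 1636 mg
CL = 0.693 × Vd / t½ = 0.693 × 204.0 / 19.6 = 7.213 L/h
D = CL × Css × τ / F = 7.213 × 8.02 × 8 / 0.44 = 1052 mg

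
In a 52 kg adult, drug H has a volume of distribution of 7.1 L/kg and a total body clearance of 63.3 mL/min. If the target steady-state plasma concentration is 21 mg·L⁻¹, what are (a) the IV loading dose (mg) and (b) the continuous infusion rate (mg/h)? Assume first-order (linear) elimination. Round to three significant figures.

Vd = 7.1 L/kg × 52 kg = 369.2 L
Loading dose = Vd × C = 369.2 × 21 = 7753 mg
CL = 63.3 mL/min = 63.3 × 0.06 = 3.798 L/h
Maintenance: replace elimination → rate = CL × Css = 3.798 × 21 = 79.76 mg/h

(a) 7750 mg; (b) 79.8 mg/h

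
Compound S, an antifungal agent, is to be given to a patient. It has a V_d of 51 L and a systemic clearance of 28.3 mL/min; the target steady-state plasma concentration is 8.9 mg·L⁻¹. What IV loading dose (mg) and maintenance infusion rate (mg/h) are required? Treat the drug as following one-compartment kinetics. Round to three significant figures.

(a) 454 mg; (b) 15.1 mg/h

Loading: fill Vd to C_target → 51.00 L × 8.9 mg/L = 453.9 mg
Convert clearance: 28.3 mL/min × 60 min/h ÷ 1000 mL/L = 1.698 L/h
Maintenance infusion rate = CL × Css = 1.698 × 8.9 = 15.11 mg/h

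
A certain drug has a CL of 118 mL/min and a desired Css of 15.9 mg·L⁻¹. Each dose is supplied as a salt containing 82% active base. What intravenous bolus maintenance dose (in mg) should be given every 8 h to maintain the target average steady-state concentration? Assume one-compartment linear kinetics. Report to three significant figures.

Convert clearance: 118 mL/min × 60 min/h ÷ 1000 mL/L = 7.080 L/h
D = CL × Css × τ / S = 7.080 × 15.9 × 8 / 0.82 = 1098 mg

1100 mg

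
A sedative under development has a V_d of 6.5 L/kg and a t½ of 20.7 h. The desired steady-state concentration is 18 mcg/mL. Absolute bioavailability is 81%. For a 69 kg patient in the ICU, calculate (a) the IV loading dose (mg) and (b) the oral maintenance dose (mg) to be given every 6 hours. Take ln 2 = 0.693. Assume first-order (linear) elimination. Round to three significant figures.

Total Vd = 6.5 × 69 = 448.5 L
LD = Vd × C = 448.5 × 18 = 8073 mg
CL = 0.693 × Vd / t½ = 0.693 × 448.5 / 20.7 = 15.02 L/h
D = CL × Css × τ / F = 15.02 × 18 × 6 / 0.81 = 2003 mg

(a) 8070 mg; (b) 2000 mg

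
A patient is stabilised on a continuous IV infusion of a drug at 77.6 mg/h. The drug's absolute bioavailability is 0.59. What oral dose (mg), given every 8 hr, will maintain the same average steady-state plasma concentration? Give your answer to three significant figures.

To maintain the same Css, the systemic dosing rate must be unchanged: F·D/τ = infusion rate.
D = rate × τ / F = 77.6 × 8 / 0.59 = 1052 mg

1050 mg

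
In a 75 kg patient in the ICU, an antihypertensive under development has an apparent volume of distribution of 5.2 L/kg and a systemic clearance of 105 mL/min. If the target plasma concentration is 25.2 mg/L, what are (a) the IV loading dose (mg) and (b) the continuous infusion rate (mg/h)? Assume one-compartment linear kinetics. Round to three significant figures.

(a) 9830 mg; (b) 159 mg/h

Vd = 5.2 L/kg × 75 kg = 390.0 L
Loading: fill Vd to C_target → 390.0 L × 25.2 mg/L = 9828 mg
CL = 105 mL/min = 105 × 0.06 = 6.300 L/h
Infusion rate = 6.300 L/h × 25.2 mg/L = 158.8 mg/h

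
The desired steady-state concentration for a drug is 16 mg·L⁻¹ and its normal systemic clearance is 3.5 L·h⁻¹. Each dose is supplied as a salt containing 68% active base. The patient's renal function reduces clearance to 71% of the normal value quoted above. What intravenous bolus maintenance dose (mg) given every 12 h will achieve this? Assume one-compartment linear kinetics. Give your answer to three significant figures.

Patient clearance = 0.71 × 3.500 = 2.485 L/h
At steady state, dose per interval replaces the amount cleared in that interval: S·D/τ = CL·Css.
D = CL × Css × τ / S = 2.485 × 16 × 12 / 0.68 = 701.6 mg

702 mg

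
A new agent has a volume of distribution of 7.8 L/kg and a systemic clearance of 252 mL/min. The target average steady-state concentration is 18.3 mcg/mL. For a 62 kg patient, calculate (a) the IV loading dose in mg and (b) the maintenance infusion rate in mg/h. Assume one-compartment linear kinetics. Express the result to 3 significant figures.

(a) 8850 mg; (b) 277 mg/h

Vd(total) = 62 kg × 7.8 L/kg = 483.6 L
Loading: fill Vd to C_target → 483.6 L × 18.3 mg/L = 8850 mg
Convert clearance: 252 mL/min × 60 min/h ÷ 1000 mL/L = 15.12 L/h
Infusion rate = 15.12 L/h × 18.3 mg/L = 276.7 mg/h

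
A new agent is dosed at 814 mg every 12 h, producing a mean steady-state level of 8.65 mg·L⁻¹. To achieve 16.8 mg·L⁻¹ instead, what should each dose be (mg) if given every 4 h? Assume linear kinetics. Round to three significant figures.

527 mg

With linear kinetics, Css is proportional to dose rate (D/τ) at fixed clearance.
D₂ = D₁ × (Css,target / Css,current) × (τ₂/τ₁) = 814 × (16.8/8.65) × (4/12) = 527.0 mg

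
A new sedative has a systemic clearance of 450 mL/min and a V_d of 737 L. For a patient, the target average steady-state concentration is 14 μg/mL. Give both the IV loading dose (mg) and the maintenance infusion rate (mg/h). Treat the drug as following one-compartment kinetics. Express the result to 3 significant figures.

LD = Vd · C_target = 737.0 × 14 = 10320 mg
CL = 450 mL/min × 60/1000 = 27.00 L/h
Maintenance: replace elimination → rate = CL × Css = 27.00 × 14 = 378.0 mg/h

(a) 10300 mg; (b) 378 mg/h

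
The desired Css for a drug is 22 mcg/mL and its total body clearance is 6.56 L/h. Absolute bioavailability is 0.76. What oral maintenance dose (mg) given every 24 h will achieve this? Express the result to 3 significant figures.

At steady state, dose per interval replaces the amount cleared in that interval: F·D/τ = CL·Css.
D = CL × Css × τ / F = 6.560 × 22 × 24 / 0.76 = 4557 mg

4560 mg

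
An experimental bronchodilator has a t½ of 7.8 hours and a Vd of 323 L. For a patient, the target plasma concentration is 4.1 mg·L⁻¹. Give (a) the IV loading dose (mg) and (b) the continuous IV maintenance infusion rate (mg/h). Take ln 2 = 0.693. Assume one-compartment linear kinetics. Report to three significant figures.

(a) 1320 mg; (b) 118 mg/h

LD = Vd × C = 323.0 × 4.1 = 1324 mg
CL = 0.693 × Vd / t½ = 0.693 × 323.0 / 7.8 = 28.70 L/h
Infusion rate = CL × Css = 28.70 × 4.1 = 117.7 mg/h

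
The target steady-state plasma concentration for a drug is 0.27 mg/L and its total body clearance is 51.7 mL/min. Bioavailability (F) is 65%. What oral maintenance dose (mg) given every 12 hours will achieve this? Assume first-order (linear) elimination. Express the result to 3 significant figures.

CL = 51.7 mL/min = 51.7 × 0.06 = 3.102 L/h
D = CL × Css × τ / F = 3.102 × 0.27 × 12 / 0.65 = 15.46 mg

15.5 mg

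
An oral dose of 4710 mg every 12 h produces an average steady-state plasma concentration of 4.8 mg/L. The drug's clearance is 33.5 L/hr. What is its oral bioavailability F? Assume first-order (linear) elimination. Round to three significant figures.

0.410

F·D/τ = CL·Css at steady state → F = CL·Css·τ / D.
F = 33.5 × 4.8 × 12 / 4710 = 0.410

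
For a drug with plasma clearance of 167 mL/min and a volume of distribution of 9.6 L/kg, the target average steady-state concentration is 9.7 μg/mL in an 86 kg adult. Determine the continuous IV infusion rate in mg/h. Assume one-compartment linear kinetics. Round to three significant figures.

CL = 167 mL/min × 60/1000 = 10.02 L/h
Maintenance depends on clearance, not Vd — rate in must match rate out.
Rate = CL × Css = 10.02 × 9.7 = 97.19 mg/h

97.2 mg/h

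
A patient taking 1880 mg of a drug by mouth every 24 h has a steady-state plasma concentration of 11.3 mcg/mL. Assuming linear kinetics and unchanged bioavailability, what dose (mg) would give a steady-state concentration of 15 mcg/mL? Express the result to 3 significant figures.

2500 mg

With linear kinetics, Css is proportional to dose rate (D/τ) at fixed clearance.
D₂ = D₁ × (Css,target / Css,current) = 1880 × 15/11.3 = 2496 mg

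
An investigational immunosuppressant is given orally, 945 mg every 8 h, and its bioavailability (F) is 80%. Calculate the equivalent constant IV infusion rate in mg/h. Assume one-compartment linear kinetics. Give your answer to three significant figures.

94.5 mg/h

Equivalent systemic input: infusion rate = F·D/τ.
Rate = 0.8 × 945 / 8 = 94.50 mg/h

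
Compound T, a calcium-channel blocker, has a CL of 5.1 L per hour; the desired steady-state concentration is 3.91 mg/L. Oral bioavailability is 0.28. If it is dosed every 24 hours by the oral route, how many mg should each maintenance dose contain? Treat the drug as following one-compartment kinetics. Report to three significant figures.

D = CL × Css × τ / F = 5.100 × 3.91 × 24 / 0.28 = 1709 mg

1710 mg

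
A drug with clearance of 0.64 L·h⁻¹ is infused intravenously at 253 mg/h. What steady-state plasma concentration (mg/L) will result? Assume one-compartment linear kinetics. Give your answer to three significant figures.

395 mg/L

Css = rate / CL = 253 / 0.6400 = 395.3 mg/L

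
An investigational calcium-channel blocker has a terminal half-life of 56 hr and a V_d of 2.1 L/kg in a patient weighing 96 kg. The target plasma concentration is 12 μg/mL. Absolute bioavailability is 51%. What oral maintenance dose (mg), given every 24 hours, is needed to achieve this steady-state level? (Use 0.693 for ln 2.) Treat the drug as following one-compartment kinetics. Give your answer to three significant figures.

Vd = 2.1 L/kg × 96 kg = 201.6 L
k = 0.693/56 = 0.01238 h⁻¹, so CL = k·Vd = 0.01238 × 201.6 = 2.496 L/h
D = CL × Css × τ / F = 2.496 × 12 × 24 / 0.51 = 1410 mg

1410 mg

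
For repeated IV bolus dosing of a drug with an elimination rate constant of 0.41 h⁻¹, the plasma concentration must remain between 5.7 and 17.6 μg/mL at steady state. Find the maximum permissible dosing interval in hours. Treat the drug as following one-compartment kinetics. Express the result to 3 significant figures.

Between IV bolus doses, concentration decays as C = C₀·e^(−kτ), so C_peak/C_trough = e^(kτ).
τ_max = ln(C_peak/C_trough) / k = ln(17.6/5.7) / 0.4100 = 1.127 / 0.4100 = 2.749 h

2.75 h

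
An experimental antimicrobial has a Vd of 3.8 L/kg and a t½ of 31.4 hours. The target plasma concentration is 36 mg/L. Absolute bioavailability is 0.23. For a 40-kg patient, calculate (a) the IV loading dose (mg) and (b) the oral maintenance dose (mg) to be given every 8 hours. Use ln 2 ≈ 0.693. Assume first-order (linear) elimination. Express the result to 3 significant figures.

Vd = 3.8 L/kg × 40 kg = 152.0 L
LD = Vd × C = 152.0 × 36 = 5472 mg
CL = 0.693 × Vd / t½ = 0.693 × 152.0 / 31.4 = 3.355 L/h
D = CL × Css × τ / F = 3.355 × 36 × 8 / 0.23 = 4201 mg

(a) 5470 mg; (b) 4200 mg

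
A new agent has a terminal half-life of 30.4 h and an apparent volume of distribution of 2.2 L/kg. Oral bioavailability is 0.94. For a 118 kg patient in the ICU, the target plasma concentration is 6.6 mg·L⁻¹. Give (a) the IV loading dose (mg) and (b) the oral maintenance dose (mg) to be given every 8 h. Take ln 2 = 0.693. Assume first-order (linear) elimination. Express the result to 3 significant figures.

Vd(total) = 118 kg × 2.2 L/kg = 259.6 L
LD = Vd × C = 259.6 × 6.6 = 1713 mg
CL = 0.693 × Vd / t½ = 0.693 × 259.6 / 30.4 = 5.918 L/h
D = CL × Css × τ / F = 5.918 × 6.6 × 8 / 0.94 = 332.4 mg

(a) 1710 mg; (b) 332 mg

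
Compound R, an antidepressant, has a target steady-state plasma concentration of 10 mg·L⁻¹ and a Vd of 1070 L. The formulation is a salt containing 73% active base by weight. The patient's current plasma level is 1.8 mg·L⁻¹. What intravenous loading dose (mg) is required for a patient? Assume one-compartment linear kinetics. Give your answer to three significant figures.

The loading dose fills Vd to the target concentration.
Concentration deficit ΔC = 10 − 1.8 = 8.200 mg/L
LD = Vd × ΔC / S = 1070 × 8.200 / 0.73 = 12020 mg

12000 mg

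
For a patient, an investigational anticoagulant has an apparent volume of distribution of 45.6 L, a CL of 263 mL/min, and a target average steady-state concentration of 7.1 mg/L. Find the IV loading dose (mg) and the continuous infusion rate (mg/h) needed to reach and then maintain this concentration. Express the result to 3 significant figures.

LD = Vd · C_target = 45.60 × 7.1 = 323.8 mg
CL = 263 mL/min × 60/1000 = 15.78 L/h
Maintenance: replace elimination → rate = CL × Css = 15.78 × 7.1 = 112.0 mg/h

(a) 324 mg; (b) 112 mg/h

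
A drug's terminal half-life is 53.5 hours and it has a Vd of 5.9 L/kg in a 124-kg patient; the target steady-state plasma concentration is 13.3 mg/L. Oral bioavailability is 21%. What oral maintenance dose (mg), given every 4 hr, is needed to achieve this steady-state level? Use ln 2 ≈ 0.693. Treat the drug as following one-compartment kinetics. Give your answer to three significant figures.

Vd = 5.9 L/kg × 124 kg = 731.6 L
CL = 0.693 × Vd / t½ = 0.693 × 731.6 / 53.5 = 9.477 L/h
D = CL × Css × τ / F = 9.477 × 13.3 × 4 / 0.21 = 2401 mg

2400 mg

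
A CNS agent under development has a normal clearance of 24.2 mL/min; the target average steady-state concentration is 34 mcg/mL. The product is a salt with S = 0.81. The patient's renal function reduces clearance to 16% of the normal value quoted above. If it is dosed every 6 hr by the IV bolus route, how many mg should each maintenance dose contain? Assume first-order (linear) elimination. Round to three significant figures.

58.5 mg

Convert clearance: 24.2 mL/min × 60 min/h ÷ 1000 mL/L = 1.452 L/h
Patient clearance = 0.16 × 1.452 = 0.2323 L/h
D = CL × Css × τ / S = 0.2323 × 34 × 6 / 0.81 = 58.51 mg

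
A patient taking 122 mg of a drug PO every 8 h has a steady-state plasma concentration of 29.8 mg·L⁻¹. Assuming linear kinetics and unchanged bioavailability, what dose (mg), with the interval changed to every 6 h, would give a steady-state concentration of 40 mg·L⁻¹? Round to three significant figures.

123 mg

For first-order elimination, Css ∝ F·D/(CL·τ); F and CL are unchanged, so Css ∝ D/τ.
D₂ = D₁ × (Css,target / Css,current) × (τ₂/τ₁) = 122 × (40/29.8) × (6/8) = 122.8 mg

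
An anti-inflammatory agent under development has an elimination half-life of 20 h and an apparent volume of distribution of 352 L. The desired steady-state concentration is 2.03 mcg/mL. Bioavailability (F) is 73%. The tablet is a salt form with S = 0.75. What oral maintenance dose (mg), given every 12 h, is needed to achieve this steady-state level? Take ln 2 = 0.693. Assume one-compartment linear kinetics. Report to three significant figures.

543 mg

CL = 0.693 × Vd / t½ = 0.693 × 352.0 / 20 = 12.20 L/h
D = CL × Css × τ / F / S = 12.20 × 2.03 × 12 / 0.73 / 0.75 = 542.8 mg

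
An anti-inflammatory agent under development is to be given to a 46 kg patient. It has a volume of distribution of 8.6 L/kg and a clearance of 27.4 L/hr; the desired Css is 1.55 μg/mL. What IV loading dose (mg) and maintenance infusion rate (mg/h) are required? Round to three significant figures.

(a) 613 mg; (b) 42.5 mg/h

Total Vd = 8.6 × 46 = 395.6 L
Loading dose = Vd × C = 395.6 × 1.55 = 613.2 mg
Infusion rate = 27.40 L/h × 1.55 mg/L = 42.47 mg/h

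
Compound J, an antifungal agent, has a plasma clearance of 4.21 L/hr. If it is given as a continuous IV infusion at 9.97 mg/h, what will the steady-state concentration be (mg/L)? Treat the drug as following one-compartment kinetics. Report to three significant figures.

Css = rate / CL = 9.97 / 4.210 = 2.368 mg/L

2.37 mg/L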